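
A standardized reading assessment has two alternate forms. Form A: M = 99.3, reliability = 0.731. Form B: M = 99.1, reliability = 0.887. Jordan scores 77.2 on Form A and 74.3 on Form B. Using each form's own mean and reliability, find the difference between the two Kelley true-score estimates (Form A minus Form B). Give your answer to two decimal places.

6.04

T̂_A = 0.731(77.2) + 0.269(99.3) = 83.1449
T̂_B = 0.887(74.3) + 0.113(99.1) = 77.1024
T̂_A − T̂_B = 6.0425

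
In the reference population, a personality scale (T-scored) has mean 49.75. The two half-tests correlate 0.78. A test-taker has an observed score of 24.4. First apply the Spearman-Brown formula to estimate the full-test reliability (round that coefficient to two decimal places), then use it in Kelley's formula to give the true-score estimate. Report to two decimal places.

27.44

Spearman-Brown: ρ = 2r/(1 + r) = 2(0.78)/(1 + 0.78) = 1.560/1.78 = 0.8764 → 0.88
T̂ = 0.88(24.4) + 0.12(49.75) = 21.472 + 5.9700 = 27.442 → 27.44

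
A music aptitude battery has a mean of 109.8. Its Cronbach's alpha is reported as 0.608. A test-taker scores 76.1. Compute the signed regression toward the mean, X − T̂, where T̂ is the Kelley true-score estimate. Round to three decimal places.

T̂ = ρX + (1 − ρ)μ
  = 0.608 × 76.1 + 0.392 × 109.8
  = 46.2688 + 43.0416
  = 89.31040
  ≈ 89.3104
X − T̂ = 76.1 − 89.3104 = -13.2104 → -13.210

-13.210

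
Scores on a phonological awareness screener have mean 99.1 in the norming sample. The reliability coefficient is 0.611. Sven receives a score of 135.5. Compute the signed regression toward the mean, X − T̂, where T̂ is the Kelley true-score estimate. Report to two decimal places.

T̂ = ρX + (1 − ρ)μ
  = 0.611 × 135.5 + 0.389 × 99.1
  = 82.7905 + 38.5499
  = 121.3404
  ≈ 121.340
X − T̂ = 135.5 − 121.340 = 14.160 → 14.16

14.16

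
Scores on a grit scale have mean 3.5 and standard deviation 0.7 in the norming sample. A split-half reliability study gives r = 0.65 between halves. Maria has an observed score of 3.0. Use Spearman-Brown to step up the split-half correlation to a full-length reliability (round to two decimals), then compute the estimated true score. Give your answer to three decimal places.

3.105

Spearman-Brown: ρ = 2r/(1 + r) = 2(0.65)/(1 + 0.65) = 1.300/1.65 = 0.7879 → 0.79
Weight the observed score by reliability and the mean by (1 − reliability): T̂ = 0.79·3.0 + 0.21·3.5 = 2.370 + 0.735 = 3.1050.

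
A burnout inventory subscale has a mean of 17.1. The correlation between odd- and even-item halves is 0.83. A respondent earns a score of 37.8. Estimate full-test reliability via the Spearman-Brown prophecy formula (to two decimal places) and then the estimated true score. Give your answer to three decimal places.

Spearman-Brown: ρ = 2r/(1 + r) = 2(0.83)/(1 + 0.83) = 1.660/1.83 = 0.9071 → 0.91
T̂ = 0.91(37.8) + 0.09(17.1) = 34.398 + 1.539 = 35.9370 → 35.937

35.937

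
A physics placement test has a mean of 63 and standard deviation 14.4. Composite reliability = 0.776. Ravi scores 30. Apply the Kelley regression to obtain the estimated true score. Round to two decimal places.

37.39

Regress the observed score toward the mean by the unreliability: T̂ = 0.776·30 + 0.224·63 = 23.280 + 14.112 = 37.392.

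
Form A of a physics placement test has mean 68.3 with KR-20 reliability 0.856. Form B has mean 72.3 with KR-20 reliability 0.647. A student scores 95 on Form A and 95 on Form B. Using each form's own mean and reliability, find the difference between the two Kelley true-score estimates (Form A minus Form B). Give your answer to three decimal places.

4.168

T̂_A = 0.856(95) + 0.144(68.3) = 91.15520
T̂_B = 0.647(95) + 0.353(72.3) = 86.98690
T̂_A − T̂_B = 4.16830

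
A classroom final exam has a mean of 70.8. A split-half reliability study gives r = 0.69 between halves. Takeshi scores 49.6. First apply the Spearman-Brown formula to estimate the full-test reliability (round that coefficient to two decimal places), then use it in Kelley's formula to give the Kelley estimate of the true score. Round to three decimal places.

53.416

Spearman-Brown: ρ = 2r/(1 + r) = 2(0.69)/(1 + 0.69) = 1.380/1.69 = 0.8166 → 0.82
Regress the observed score toward the mean by the unreliability: T̂ = 0.82·49.6 + 0.18·70.8 = 40.672 + 12.744 = 53.4160.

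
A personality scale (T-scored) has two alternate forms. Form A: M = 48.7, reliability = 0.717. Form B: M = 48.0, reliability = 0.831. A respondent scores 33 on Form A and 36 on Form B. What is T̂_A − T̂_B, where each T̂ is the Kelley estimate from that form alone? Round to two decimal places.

-0.58

T̂_A = 0.717(33) + 0.283(48.7) = 37.4431
T̂_B = 0.831(36) + 0.169(48.0) = 38.0280
T̂_A − T̂_B = -0.5849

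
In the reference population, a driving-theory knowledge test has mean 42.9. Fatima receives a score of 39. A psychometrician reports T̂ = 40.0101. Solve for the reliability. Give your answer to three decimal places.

0.741

T̂ = ρX + (1 − ρ)μ  ⇒  T̂ − μ = ρ(X − μ)
ρ = (T̂ − μ)/(X − μ) = (40.0101 − 42.9) / (39 − 42.9) = -2.8899 / -3.9 = 0.74100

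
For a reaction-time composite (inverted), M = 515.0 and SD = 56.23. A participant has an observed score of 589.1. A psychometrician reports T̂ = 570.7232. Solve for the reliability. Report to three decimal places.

T̂ = ρX + (1 − ρ)μ  ⇒  T̂ − μ = ρ(X − μ)
ρ = (T̂ − μ)/(X − μ) = (570.7232 − 515.0) / (589.1 − 515.0) = 55.7232 / 74.1 = 0.75200

0.752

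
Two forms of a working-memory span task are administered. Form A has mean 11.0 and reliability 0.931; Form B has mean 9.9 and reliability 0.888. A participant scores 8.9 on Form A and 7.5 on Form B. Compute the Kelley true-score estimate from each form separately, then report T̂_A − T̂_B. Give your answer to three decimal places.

T̂_A = 0.931(8.9) + 0.069(11.0) = 9.04490
T̂_B = 0.888(7.5) + 0.112(9.9) = 7.76880
T̂_A − T̂_B = 1.27610

1.276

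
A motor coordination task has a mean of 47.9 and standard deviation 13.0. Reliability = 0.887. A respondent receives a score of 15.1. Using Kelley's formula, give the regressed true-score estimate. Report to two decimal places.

T̂ = 0.887(15.1) + 0.113(47.9) = 13.3937 + 5.4127 = 18.806 → 18.81

18.81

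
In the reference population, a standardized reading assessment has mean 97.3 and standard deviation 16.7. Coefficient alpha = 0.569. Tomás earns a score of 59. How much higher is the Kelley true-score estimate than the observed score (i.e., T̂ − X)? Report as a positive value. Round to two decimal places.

T̂ = 0.569(59) + 0.431(97.3) = 33.571 + 41.9363 = 75.5073 → 75.507
T̂ − X = 75.507 − 59 = 16.507 → 16.51

16.51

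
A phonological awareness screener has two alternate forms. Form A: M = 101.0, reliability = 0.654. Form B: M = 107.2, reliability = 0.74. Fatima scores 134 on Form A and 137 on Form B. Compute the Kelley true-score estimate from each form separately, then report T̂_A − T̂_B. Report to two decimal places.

-6.67

T̂_A = 0.654(134) + 0.346(101.0) = 122.5820
T̂_B = 0.74(137) + 0.26(107.2) = 129.2520
T̂_A − T̂_B = -6.6700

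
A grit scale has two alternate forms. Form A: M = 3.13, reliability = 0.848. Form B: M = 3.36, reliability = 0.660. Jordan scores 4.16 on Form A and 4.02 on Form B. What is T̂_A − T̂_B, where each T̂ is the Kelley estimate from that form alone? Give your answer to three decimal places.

0.208

T̂_A = 0.848(4.16) + 0.152(3.13) = 4.00344
T̂_B = 0.660(4.02) + 0.340(3.36) = 3.79560
T̂_A − T̂_B = 0.20784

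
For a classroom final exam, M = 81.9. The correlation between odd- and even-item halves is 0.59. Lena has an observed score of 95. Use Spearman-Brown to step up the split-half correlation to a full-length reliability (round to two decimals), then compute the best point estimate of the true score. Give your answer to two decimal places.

Spearman-Brown: ρ = 2r/(1 + r) = 2(0.59)/(1 + 0.59) = 1.180/1.59 = 0.7421 → 0.74
T̂ = 0.74(95) + 0.26(81.9) = 70.30 + 21.294 = 91.594 → 91.59

91.59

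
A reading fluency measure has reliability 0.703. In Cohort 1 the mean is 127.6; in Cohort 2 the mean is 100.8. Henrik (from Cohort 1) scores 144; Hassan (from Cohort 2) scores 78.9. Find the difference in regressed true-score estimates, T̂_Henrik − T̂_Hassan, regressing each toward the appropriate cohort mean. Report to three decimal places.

T̂_Henrik = 0.703(144) + 0.297(127.6) = 139.12920
T̂_Hassan = 0.703(78.9) + 0.297(100.8) = 85.40430
Difference = 139.12920 − 85.40430 = 53.72490

53.725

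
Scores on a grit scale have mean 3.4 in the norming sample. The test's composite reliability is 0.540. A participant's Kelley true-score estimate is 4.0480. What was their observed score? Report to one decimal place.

4.6

T̂ = ρX + (1 − ρ)μ  ⇒  X = (T̂ − (1 − ρ)μ) / ρ
X = (4.0480 − 0.460 × 3.4) / 0.540 = (4.0480 − 1.5640) / 0.540 = 2.4840 / 0.540 = 4.600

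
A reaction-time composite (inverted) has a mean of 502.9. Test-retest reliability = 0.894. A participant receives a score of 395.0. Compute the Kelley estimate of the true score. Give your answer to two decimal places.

406.44

T̂ = 0.894(395.0) + 0.106(502.9) = 353.1300 + 53.3074 = 406.437 → 406.44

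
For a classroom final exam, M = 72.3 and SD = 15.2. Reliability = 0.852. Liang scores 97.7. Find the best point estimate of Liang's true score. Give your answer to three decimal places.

T̂ = 0.852(97.7) + 0.148(72.3) = 83.2404 + 10.7004 = 93.9408 → 93.941

93.941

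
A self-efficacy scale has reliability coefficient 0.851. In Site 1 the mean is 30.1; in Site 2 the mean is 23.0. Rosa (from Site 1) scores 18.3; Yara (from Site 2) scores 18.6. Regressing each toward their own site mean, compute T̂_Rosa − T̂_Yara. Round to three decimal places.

T̂_Rosa = 0.851(18.3) + 0.149(30.1) = 20.05820
T̂_Yara = 0.851(18.6) + 0.149(23.0) = 19.25560
Difference = 20.05820 − 19.25560 = 0.80260

0.803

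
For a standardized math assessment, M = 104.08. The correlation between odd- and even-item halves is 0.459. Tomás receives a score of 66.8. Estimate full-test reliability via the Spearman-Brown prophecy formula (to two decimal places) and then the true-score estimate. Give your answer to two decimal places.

Spearman-Brown: ρ = 2r/(1 + r) = 2(0.459)/(1 + 0.459) = 0.9180/1.459 = 0.6292 → 0.63
T̂ = 0.63(66.8) + 0.37(104.08) = 42.084 + 38.5096 = 80.594 → 80.59

80.59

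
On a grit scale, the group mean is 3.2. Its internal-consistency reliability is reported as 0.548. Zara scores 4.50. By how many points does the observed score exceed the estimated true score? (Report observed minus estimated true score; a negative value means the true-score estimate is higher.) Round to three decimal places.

Kelley's formula gives T̂ = 0.548·4.50 + 0.452·3.2 = 2.46600 + 1.4464 = 3.91240.
X − T̂ = 4.50 − 3.9124 = 0.5876 → 0.588

0.588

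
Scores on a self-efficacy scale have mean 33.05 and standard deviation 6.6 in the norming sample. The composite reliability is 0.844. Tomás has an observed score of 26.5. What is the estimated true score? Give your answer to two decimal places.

T̂ = ρX + (1 − ρ)μ
  = 0.844 × 26.5 + 0.156 × 33.05
  = 22.3660 + 5.15580
  = 27.522
  ≈ 27.52

27.52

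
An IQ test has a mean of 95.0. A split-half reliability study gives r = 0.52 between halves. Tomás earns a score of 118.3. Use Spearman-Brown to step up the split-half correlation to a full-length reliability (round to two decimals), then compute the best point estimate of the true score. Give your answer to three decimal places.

110.844

Spearman-Brown: ρ = 2r/(1 + r) = 2(0.52)/(1 + 0.52) = 1.040/1.52 = 0.6842 → 0.68
Weight the observed score by reliability and the mean by (1 − reliability): T̂ = 0.68·118.3 + 0.32·95.0 = 80.444 + 30.400 = 110.8440.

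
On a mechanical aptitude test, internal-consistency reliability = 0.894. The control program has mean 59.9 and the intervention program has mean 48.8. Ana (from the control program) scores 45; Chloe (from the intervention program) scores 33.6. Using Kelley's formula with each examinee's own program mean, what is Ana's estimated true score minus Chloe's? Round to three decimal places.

11.368

T̂_Ana = 0.894(45) + 0.106(59.9) = 46.57940
T̂_Chloe = 0.894(33.6) + 0.106(48.8) = 35.21120
Difference = 46.57940 − 35.21120 = 11.36820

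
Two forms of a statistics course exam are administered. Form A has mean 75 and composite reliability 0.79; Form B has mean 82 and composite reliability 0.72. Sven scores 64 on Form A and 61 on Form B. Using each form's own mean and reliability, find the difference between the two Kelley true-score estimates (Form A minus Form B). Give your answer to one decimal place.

T̂_A = 0.79(64) + 0.21(75) = 66.310
T̂_B = 0.72(61) + 0.28(82) = 66.880
T̂_A − T̂_B = -0.570

-0.6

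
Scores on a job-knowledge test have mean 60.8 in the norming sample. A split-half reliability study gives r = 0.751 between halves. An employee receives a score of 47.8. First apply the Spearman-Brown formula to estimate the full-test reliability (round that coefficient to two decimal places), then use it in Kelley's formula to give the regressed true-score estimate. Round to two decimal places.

Spearman-Brown: ρ = 2r/(1 + r) = 2(0.751)/(1 + 0.751) = 1.5020/1.751 = 0.8578 → 0.86
Kelley's formula gives T̂ = 0.86·47.8 + 0.14·60.8 = 41.108 + 8.512 = 49.620.

49.62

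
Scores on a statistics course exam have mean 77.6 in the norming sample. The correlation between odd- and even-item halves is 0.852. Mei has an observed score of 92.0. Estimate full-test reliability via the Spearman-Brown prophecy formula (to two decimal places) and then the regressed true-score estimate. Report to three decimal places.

90.848

Spearman-Brown: ρ = 2r/(1 + r) = 2(0.852)/(1 + 0.852) = 1.7040/1.852 = 0.9201 → 0.92
Weight the observed score by reliability and the mean by (1 − reliability): T̂ = 0.92·92.0 + 0.08·77.6 = 84.640 + 6.208 = 90.8480.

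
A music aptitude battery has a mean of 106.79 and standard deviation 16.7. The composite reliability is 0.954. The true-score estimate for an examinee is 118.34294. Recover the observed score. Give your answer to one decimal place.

T̂ = ρX + (1 − ρ)μ  ⇒  X = (T̂ − (1 − ρ)μ) / ρ
X = (118.34294 − 0.046 × 106.79) / 0.954 = (118.34294 − 4.91234) / 0.954 = 113.43060 / 0.954 = 118.900

118.9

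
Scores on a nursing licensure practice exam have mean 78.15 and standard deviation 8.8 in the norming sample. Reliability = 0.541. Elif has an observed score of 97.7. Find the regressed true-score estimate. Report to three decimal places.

88.727

Regress the observed score toward the mean by the unreliability: T̂ = 0.541·97.7 + 0.459·78.15 = 52.8557 + 35.87085 = 88.7266.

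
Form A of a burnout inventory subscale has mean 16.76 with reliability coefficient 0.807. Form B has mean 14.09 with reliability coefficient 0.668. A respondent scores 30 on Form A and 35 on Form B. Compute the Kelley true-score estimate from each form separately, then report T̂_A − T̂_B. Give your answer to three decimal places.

T̂_A = 0.807(30) + 0.193(16.76) = 27.44468
T̂_B = 0.668(35) + 0.332(14.09) = 28.05788
T̂_A − T̂_B = -0.61320

-0.613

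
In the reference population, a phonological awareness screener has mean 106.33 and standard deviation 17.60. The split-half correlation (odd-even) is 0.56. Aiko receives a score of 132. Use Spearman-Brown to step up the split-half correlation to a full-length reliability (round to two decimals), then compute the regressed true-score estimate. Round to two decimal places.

Spearman-Brown: ρ = 2r/(1 + r) = 2(0.56)/(1 + 0.56) = 1.120/1.56 = 0.7179 → 0.72
T̂ = ρX + (1 − ρ)μ
  = 0.72 × 132 + 0.28 × 106.33
  = 95.04 + 29.7724
  = 124.812
  ≈ 124.81

124.81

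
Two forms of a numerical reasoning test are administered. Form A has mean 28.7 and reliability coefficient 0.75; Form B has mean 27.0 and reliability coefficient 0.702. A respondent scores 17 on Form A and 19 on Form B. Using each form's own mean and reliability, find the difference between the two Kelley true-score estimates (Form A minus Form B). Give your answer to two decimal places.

-1.46

T̂_A = 0.75(17) + 0.25(28.7) = 19.9250
T̂_B = 0.702(19) + 0.298(27.0) = 21.3840
T̂_A − T̂_B = -1.4590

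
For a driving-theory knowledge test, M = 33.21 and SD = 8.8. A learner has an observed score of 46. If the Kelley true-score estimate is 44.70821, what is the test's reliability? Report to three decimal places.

0.899

T̂ = ρX + (1 − ρ)μ  ⇒  T̂ − μ = ρ(X − μ)
ρ = (T̂ − μ)/(X − μ) = (44.70821 − 33.21) / (46 − 33.21) = 11.49821 / 12.79 = 0.89900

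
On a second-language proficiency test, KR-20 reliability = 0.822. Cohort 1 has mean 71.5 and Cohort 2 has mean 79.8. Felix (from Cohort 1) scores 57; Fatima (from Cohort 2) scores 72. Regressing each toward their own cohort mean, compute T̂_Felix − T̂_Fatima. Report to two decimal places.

-13.81

T̂_Felix = 0.822(57) + 0.178(71.5) = 59.5810
T̂_Fatima = 0.822(72) + 0.178(79.8) = 73.3884
Difference = 59.5810 − 73.3884 = -13.8074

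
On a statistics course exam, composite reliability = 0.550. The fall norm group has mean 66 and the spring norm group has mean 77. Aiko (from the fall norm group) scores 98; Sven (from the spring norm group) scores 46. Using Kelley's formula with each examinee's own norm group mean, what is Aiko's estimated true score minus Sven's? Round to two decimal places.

T̂_Aiko = 0.550(98) + 0.450(66) = 83.6000
T̂_Sven = 0.550(46) + 0.450(77) = 59.9500
Difference = 83.6000 − 59.9500 = 23.6500

23.65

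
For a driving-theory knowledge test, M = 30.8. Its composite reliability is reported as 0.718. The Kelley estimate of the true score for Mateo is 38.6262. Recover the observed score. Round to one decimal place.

T̂ = ρX + (1 − ρ)μ  ⇒  X = (T̂ − (1 − ρ)μ) / ρ
X = (38.6262 − 0.282 × 30.8) / 0.718 = (38.6262 − 8.6856) / 0.718 = 29.9406 / 0.718 = 41.700

41.7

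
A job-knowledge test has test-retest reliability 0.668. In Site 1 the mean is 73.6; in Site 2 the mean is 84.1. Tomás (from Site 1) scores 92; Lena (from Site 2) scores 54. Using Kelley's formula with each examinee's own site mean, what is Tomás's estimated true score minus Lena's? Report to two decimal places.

21.90

T̂_Tomás = 0.668(92) + 0.332(73.6) = 85.8912
T̂_Lena = 0.668(54) + 0.332(84.1) = 63.9932
Difference = 85.8912 − 63.9932 = 21.8980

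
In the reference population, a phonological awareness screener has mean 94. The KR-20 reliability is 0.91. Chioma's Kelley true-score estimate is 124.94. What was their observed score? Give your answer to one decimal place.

T̂ = ρX + (1 − ρ)μ  ⇒  X = (T̂ − (1 − ρ)μ) / ρ
X = (124.94 − 0.09 × 94) / 0.91 = (124.94 − 8.46) / 0.91 = 116.48 / 0.91 = 128.000

128.0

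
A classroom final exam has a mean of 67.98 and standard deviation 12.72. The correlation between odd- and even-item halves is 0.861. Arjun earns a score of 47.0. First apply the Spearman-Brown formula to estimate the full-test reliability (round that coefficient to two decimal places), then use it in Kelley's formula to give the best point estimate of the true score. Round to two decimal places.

48.47

Spearman-Brown: ρ = 2r/(1 + r) = 2(0.861)/(1 + 0.861) = 1.7220/1.861 = 0.9253 → 0.93
T̂ = ρX + (1 − ρ)μ
  = 0.93 × 47.0 + 0.07 × 67.98
  = 43.710 + 4.7586
  = 48.469
  ≈ 48.47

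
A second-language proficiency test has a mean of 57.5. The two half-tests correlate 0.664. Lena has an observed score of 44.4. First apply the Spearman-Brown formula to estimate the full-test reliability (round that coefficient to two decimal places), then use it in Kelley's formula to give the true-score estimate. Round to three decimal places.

47.020

Spearman-Brown: ρ = 2r/(1 + r) = 2(0.664)/(1 + 0.664) = 1.3280/1.664 = 0.7981 → 0.80
Regress the observed score toward the mean by the unreliability: T̂ = 0.80·44.4 + 0.20·57.5 = 35.520 + 11.500 = 47.0200.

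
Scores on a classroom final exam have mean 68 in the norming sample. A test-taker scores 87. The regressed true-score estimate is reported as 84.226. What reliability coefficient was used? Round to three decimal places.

0.854

T̂ = ρX + (1 − ρ)μ  ⇒  T̂ − μ = ρ(X − μ)
ρ = (T̂ − μ)/(X − μ) = (84.226 − 68) / (87 − 68) = 16.226 / 19.0 = 0.85400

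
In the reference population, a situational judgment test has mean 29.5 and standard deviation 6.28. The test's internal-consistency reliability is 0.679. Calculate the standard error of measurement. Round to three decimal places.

3.558

SEM = SD · √(1 − ρ) = 6.28 × √0.321 = 6.28 × 0.5666 = 3.5581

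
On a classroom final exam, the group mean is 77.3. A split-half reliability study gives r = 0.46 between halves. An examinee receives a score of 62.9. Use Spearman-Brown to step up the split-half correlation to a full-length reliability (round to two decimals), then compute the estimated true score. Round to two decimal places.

Spearman-Brown: ρ = 2r/(1 + r) = 2(0.46)/(1 + 0.46) = 0.920/1.46 = 0.6301 → 0.63
Kelley's formula gives T̂ = 0.63·62.9 + 0.37·77.3 = 39.627 + 28.601 = 68.228.

68.23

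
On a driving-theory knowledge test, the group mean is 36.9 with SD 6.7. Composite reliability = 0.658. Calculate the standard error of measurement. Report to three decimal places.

3.918

SEM = SD · √(1 − ρ) = 6.7 × √0.342 = 6.7 × 0.5848 = 3.9182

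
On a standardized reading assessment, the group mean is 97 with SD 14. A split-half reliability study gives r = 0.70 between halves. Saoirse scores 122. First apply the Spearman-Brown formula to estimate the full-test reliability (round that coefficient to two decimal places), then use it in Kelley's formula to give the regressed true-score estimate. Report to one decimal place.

Spearman-Brown: ρ = 2r/(1 + r) = 2(0.70)/(1 + 0.70) = 1.400/1.70 = 0.8235 → 0.82
Kelley's formula gives T̂ = 0.82·122 + 0.18·97 = 100.04 + 17.46 = 117.50.

117.5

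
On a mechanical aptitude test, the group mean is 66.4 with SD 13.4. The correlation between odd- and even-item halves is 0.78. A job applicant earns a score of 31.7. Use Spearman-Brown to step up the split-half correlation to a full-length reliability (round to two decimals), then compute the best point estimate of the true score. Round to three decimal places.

35.864

Spearman-Brown: ρ = 2r/(1 + r) = 2(0.78)/(1 + 0.78) = 1.560/1.78 = 0.8764 → 0.88
Kelley's formula gives T̂ = 0.88·31.7 + 0.12·66.4 = 27.896 + 7.968 = 35.8640.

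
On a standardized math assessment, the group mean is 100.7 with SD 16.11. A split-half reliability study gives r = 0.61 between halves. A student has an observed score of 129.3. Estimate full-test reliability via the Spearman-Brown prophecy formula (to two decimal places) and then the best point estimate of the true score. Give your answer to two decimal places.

Spearman-Brown: ρ = 2r/(1 + r) = 2(0.61)/(1 + 0.61) = 1.220/1.61 = 0.7578 → 0.76
Kelley's formula gives T̂ = 0.76·129.3 + 0.24·100.7 = 98.268 + 24.168 = 122.436.

122.44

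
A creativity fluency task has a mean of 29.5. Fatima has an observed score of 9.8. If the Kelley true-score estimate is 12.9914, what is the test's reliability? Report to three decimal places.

T̂ = ρX + (1 − ρ)μ  ⇒  T̂ − μ = ρ(X − μ)
ρ = (T̂ − μ)/(X − μ) = (12.9914 − 29.5) / (9.8 − 29.5) = -16.5086 / -19.7 = 0.83800

0.838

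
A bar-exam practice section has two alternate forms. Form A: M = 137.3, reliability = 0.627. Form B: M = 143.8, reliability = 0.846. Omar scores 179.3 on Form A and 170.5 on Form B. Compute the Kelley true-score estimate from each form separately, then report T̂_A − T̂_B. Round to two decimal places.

T̂_A = 0.627(179.3) + 0.373(137.3) = 163.6340
T̂_B = 0.846(170.5) + 0.154(143.8) = 166.3882
T̂_A − T̂_B = -2.7542

-2.75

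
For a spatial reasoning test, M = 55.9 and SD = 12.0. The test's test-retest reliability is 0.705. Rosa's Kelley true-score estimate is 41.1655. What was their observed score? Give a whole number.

T̂ = ρX + (1 − ρ)μ  ⇒  X = (T̂ − (1 − ρ)μ) / ρ
X = (41.1655 − 0.295 × 55.9) / 0.705 = (41.1655 − 16.4905) / 0.705 = 24.6750 / 0.705 = 35.00

35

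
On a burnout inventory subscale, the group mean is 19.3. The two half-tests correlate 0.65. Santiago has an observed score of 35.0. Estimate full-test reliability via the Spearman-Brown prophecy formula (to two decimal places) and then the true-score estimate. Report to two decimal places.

Spearman-Brown: ρ = 2r/(1 + r) = 2(0.65)/(1 + 0.65) = 1.300/1.65 = 0.7879 → 0.79
T̂ = 0.79(35.0) + 0.21(19.3) = 27.650 + 4.053 = 31.703 → 31.70

31.70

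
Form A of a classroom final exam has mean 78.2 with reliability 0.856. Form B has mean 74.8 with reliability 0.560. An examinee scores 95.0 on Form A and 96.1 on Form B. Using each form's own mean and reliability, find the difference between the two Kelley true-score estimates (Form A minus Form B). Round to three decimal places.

T̂_A = 0.856(95.0) + 0.144(78.2) = 92.58080
T̂_B = 0.560(96.1) + 0.440(74.8) = 86.72800
T̂_A − T̂_B = 5.85280

5.853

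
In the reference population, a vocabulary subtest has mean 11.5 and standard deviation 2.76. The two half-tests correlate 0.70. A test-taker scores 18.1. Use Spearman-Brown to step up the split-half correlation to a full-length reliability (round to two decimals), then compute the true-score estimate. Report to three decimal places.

Spearman-Brown: ρ = 2r/(1 + r) = 2(0.70)/(1 + 0.70) = 1.400/1.70 = 0.8235 → 0.82
T̂ = ρX + (1 − ρ)μ
  = 0.82 × 18.1 + 0.18 × 11.5
  = 14.842 + 2.070
  = 16.9120
  ≈ 16.912

16.912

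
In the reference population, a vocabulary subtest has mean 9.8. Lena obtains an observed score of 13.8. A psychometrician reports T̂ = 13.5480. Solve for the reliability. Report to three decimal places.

0.937

T̂ = ρX + (1 − ρ)μ  ⇒  T̂ − μ = ρ(X − μ)
ρ = (T̂ − μ)/(X − μ) = (13.5480 − 9.8) / (13.8 − 9.8) = 3.7480 / 4.0 = 0.93700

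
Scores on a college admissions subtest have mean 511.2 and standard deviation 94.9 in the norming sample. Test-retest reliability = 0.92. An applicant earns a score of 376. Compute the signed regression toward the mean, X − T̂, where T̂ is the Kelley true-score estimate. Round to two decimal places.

-10.82

T̂ = 0.92(376) + 0.08(511.2) = 345.92 + 40.896 = 386.8160 → 386.816
X − T̂ = 376 − 386.816 = -10.816 → -10.82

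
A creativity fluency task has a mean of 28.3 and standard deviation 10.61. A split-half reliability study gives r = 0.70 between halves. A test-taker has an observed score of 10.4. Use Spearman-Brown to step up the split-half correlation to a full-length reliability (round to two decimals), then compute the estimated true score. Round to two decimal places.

Spearman-Brown: ρ = 2r/(1 + r) = 2(0.70)/(1 + 0.70) = 1.400/1.70 = 0.8235 → 0.82
Regress the observed score toward the mean by the unreliability: T̂ = 0.82·10.4 + 0.18·28.3 = 8.528 + 5.094 = 13.622.

13.62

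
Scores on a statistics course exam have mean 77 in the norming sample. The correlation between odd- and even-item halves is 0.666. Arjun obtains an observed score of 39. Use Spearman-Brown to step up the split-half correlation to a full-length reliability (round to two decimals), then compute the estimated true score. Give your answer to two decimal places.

46.60

Spearman-Brown: ρ = 2r/(1 + r) = 2(0.666)/(1 + 0.666) = 1.3320/1.666 = 0.7995 → 0.80
T̂ = 0.80(39) + 0.20(77) = 31.20 + 15.40 = 46.600 → 46.60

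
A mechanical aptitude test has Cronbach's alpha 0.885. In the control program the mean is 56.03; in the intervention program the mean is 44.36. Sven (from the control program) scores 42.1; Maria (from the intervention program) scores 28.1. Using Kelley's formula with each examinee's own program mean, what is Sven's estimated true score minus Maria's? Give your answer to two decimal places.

13.73

T̂_Sven = 0.885(42.1) + 0.115(56.03) = 43.7020
T̂_Maria = 0.885(28.1) + 0.115(44.36) = 29.9699
Difference = 43.7020 − 29.9699 = 13.7321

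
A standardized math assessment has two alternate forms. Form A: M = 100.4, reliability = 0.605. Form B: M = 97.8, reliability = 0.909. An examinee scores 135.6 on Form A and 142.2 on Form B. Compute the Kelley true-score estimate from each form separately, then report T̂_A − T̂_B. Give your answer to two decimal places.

-16.46

T̂_A = 0.605(135.6) + 0.395(100.4) = 121.6960
T̂_B = 0.909(142.2) + 0.091(97.8) = 138.1596
T̂_A − T̂_B = -16.4636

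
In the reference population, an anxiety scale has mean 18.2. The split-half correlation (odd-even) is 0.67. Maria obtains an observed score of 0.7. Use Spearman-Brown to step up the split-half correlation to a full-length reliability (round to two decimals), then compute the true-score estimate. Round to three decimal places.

Spearman-Brown: ρ = 2r/(1 + r) = 2(0.67)/(1 + 0.67) = 1.340/1.67 = 0.8024 → 0.80
T̂ = ρX + (1 − ρ)μ
  = 0.80 × 0.7 + 0.20 × 18.2
  = 0.560 + 3.640
  = 4.2000
  ≈ 4.200

4.200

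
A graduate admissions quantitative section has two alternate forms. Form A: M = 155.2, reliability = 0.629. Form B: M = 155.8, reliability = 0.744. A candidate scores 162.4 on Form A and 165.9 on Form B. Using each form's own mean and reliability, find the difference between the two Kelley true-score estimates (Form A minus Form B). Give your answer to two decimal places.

T̂_A = 0.629(162.4) + 0.371(155.2) = 159.7288
T̂_B = 0.744(165.9) + 0.256(155.8) = 163.3144
T̂_A − T̂_B = -3.5856

-3.59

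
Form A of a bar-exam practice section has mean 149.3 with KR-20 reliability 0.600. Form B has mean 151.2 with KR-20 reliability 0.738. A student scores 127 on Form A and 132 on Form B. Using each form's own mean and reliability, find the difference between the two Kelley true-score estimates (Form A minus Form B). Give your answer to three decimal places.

-1.110

T̂_A = 0.600(127) + 0.400(149.3) = 135.92000
T̂_B = 0.738(132) + 0.262(151.2) = 137.03040
T̂_A − T̂_B = -1.11040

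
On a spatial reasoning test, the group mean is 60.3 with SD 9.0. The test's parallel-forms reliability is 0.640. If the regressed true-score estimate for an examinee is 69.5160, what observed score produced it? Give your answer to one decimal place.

T̂ = ρX + (1 − ρ)μ  ⇒  X = (T̂ − (1 − ρ)μ) / ρ
X = (69.5160 − 0.360 × 60.3) / 0.640 = (69.5160 − 21.7080) / 0.640 = 47.8080 / 0.640 = 74.700

74.7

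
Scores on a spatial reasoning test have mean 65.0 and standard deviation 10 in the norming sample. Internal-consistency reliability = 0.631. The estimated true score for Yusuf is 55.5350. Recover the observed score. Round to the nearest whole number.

T̂ = ρX + (1 − ρ)μ  ⇒  X = (T̂ − (1 − ρ)μ) / ρ
X = (55.5350 − 0.369 × 65.0) / 0.631 = (55.5350 − 23.9850) / 0.631 = 31.5500 / 0.631 = 50.00

50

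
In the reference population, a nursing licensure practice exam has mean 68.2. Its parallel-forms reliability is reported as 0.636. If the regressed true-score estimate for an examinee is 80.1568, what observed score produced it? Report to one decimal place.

87.0

T̂ = ρX + (1 − ρ)μ  ⇒  X = (T̂ − (1 − ρ)μ) / ρ
X = (80.1568 − 0.364 × 68.2) / 0.636 = (80.1568 − 24.8248) / 0.636 = 55.3320 / 0.636 = 87.000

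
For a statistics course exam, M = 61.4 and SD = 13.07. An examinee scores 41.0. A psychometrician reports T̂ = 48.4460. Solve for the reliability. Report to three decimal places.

T̂ = ρX + (1 − ρ)μ  ⇒  T̂ − μ = ρ(X − μ)
ρ = (T̂ − μ)/(X − μ) = (48.4460 − 61.4) / (41.0 − 61.4) = -12.9540 / -20.4 = 0.63500

0.635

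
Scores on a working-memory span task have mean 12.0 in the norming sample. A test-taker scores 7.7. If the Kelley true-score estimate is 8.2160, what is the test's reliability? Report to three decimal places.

T̂ = ρX + (1 − ρ)μ  ⇒  T̂ − μ = ρ(X − μ)
ρ = (T̂ − μ)/(X − μ) = (8.2160 − 12.0) / (7.7 − 12.0) = -3.7840 / -4.3 = 0.88000

0.880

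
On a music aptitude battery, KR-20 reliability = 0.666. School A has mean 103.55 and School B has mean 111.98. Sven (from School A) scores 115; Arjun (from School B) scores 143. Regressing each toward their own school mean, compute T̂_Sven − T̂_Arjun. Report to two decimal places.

-21.46

T̂_Sven = 0.666(115) + 0.334(103.55) = 111.1757
T̂_Arjun = 0.666(143) + 0.334(111.98) = 132.6393
Difference = 111.1757 − 132.6393 = -21.4636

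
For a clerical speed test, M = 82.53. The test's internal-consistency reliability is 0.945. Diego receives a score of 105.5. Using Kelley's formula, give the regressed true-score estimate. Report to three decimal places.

104.237

T̂ = 0.945(105.5) + 0.055(82.53) = 99.6975 + 4.53915 = 104.2366 → 104.237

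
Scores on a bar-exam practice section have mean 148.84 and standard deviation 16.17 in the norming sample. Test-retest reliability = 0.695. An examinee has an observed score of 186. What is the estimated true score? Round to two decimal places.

174.67

Weight the observed score by reliability and the mean by (1 − reliability): T̂ = 0.695·186 + 0.305·148.84 = 129.270 + 45.39620 = 174.666.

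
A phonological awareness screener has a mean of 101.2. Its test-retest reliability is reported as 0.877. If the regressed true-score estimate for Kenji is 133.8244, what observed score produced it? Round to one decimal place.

138.4

T̂ = ρX + (1 − ρ)μ  ⇒  X = (T̂ − (1 − ρ)μ) / ρ
X = (133.8244 − 0.123 × 101.2) / 0.877 = (133.8244 − 12.4476) / 0.877 = 121.3768 / 0.877 = 138.400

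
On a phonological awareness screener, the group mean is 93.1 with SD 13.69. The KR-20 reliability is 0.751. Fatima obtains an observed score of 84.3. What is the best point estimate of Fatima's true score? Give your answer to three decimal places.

86.491

Kelley's formula gives T̂ = 0.751·84.3 + 0.249·93.1 = 63.3093 + 23.1819 = 86.4912.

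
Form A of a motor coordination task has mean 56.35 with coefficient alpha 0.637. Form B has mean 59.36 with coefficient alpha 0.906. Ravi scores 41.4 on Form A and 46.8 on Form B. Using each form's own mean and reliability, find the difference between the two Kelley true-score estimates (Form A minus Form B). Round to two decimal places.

T̂_A = 0.637(41.4) + 0.363(56.35) = 46.8269
T̂_B = 0.906(46.8) + 0.094(59.36) = 47.9806
T̂_A − T̂_B = -1.1538

-1.15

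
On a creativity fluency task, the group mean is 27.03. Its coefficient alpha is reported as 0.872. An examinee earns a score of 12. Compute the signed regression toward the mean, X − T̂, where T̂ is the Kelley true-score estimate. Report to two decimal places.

T̂ = ρX + (1 − ρ)μ
  = 0.872 × 12 + 0.128 × 27.03
  = 10.464 + 3.45984
  = 13.9238
  ≈ 13.924
X − T̂ = 12 − 13.924 = -1.924 → -1.92

-1.92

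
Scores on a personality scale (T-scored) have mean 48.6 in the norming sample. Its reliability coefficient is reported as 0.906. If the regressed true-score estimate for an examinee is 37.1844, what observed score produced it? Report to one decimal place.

36.0

T̂ = ρX + (1 − ρ)μ  ⇒  X = (T̂ − (1 − ρ)μ) / ρ
X = (37.1844 − 0.094 × 48.6) / 0.906 = (37.1844 − 4.5684) / 0.906 = 32.6160 / 0.906 = 36.000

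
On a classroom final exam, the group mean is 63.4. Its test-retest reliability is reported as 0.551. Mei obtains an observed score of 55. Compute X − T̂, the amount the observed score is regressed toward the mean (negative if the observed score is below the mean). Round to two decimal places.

-3.77

T̂ = 0.551(55) + 0.449(63.4) = 30.305 + 28.4666 = 58.7716 → 58.772
X − T̂ = 55 − 58.772 = -3.772 → -3.77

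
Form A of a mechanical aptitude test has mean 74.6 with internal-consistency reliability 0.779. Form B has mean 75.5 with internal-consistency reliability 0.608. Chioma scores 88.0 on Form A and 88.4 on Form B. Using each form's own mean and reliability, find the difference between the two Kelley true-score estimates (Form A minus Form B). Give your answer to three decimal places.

1.695

T̂_A = 0.779(88.0) + 0.221(74.6) = 85.03860
T̂_B = 0.608(88.4) + 0.392(75.5) = 83.34320
T̂_A − T̂_B = 1.69540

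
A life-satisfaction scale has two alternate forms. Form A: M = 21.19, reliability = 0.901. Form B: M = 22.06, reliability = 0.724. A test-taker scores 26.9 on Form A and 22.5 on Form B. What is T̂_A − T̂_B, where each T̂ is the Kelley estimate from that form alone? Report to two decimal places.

3.96

T̂_A = 0.901(26.9) + 0.099(21.19) = 26.3347
T̂_B = 0.724(22.5) + 0.276(22.06) = 22.3786
T̂_A − T̂_B = 3.9561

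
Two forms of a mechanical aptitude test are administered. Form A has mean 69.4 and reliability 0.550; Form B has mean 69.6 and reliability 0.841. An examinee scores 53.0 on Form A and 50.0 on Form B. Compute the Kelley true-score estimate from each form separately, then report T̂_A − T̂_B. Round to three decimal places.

T̂_A = 0.550(53.0) + 0.450(69.4) = 60.38000
T̂_B = 0.841(50.0) + 0.159(69.6) = 53.11640
T̂_A − T̂_B = 7.26360

7.264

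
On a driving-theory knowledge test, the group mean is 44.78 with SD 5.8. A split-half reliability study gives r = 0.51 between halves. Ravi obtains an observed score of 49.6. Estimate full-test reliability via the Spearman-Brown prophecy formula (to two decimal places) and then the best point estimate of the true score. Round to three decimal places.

Spearman-Brown: ρ = 2r/(1 + r) = 2(0.51)/(1 + 0.51) = 1.020/1.51 = 0.6755 → 0.68
T̂ = ρX + (1 − ρ)μ
  = 0.68 × 49.6 + 0.32 × 44.78
  = 33.728 + 14.3296
  = 48.0576
  ≈ 48.058

48.058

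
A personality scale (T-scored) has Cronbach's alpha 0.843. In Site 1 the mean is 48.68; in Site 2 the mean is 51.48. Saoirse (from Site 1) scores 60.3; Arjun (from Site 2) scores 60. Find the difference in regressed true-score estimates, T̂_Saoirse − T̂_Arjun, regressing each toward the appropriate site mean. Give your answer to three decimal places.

T̂_Saoirse = 0.843(60.3) + 0.157(48.68) = 58.47566
T̂_Arjun = 0.843(60) + 0.157(51.48) = 58.66236
Difference = 58.47566 − 58.66236 = -0.18670

-0.187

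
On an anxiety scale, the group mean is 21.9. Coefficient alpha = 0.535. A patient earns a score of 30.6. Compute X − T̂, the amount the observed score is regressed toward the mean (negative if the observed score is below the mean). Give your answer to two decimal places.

4.05

Weight the observed score by reliability and the mean by (1 − reliability): T̂ = 0.535·30.6 + 0.465·21.9 = 16.3710 + 10.1835 = 26.5545.
X − T̂ = 30.6 − 26.555 = 4.046 → 4.05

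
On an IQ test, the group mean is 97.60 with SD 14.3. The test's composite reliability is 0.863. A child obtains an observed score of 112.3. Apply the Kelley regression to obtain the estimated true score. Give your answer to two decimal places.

110.29

T̂ = ρX + (1 − ρ)μ
  = 0.863 × 112.3 + 0.137 × 97.60
  = 96.9149 + 13.37120
  = 110.286
  ≈ 110.29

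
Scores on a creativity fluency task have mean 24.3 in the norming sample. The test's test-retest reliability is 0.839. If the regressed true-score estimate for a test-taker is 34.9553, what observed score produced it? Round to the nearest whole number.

37

T̂ = ρX + (1 − ρ)μ  ⇒  X = (T̂ − (1 − ρ)μ) / ρ
X = (34.9553 − 0.161 × 24.3) / 0.839 = (34.9553 − 3.9123) / 0.839 = 31.0430 / 0.839 = 37.00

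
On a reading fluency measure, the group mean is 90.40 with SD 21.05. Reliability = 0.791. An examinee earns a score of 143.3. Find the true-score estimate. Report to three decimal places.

T̂ = 0.791(143.3) + 0.209(90.40) = 113.3503 + 18.89360 = 132.2439 → 132.244

132.244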